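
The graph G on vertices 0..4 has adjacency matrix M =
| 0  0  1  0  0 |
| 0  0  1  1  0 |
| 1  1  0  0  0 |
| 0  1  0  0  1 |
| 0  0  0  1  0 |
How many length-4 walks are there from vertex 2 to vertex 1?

0

The number of length-4 walks from vertex 2 to vertex 1 is entry (2,1) of M⁴, where M is the adjacency matrix.
M² = [[1, 1, 0, 0, 0], [1, 2, 0, 0, 1], [0, 0, 2, 1, 0], [0, 0, 1, 2, 0], [0, 1, 0, 0, 1]]
M³ = [[0, 0, 2, 1, 0], [0, 0, 3, 3, 0], [2, 3, 0, 0, 1], [1, 3, 0, 0, 2], [0, 0, 1, 2, 0]]
M⁴ = [[2, 3, 0, 0, 1], [3, 6, 0, 0, 3], [0, 0, 5, 4, 0], [0, 0, 4, 5, 0], [1, 3, 0, 0, 2]]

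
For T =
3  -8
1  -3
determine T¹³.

[[3, -8], [1, -3]]

T² = I (check: tr T = 0 and det T = -1), so T¹³ = T since 13 is odd.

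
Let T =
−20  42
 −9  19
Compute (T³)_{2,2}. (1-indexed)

55

tr T = −1 and det T = −2, so the characteristic polynomial is λ² − (−1)λ + (−2) with roots 1 and −2.
Eigenvectors give P = [[2, −7], [1, −3]] with P⁻¹ = [[−3, 7], [−1, 2]], and T = P·diag(1, −2)·P⁻¹.
Then T³ = P·diag(1, −8)·P⁻¹ = [[2, 56], [1, 24]] · [[−3, 7], [−1, 2]] = [[−62, 126], [−27, 55]].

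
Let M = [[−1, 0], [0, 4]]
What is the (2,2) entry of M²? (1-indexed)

16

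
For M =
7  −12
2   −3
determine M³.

[[79, −156], [26, −51]]

tr M = 4 and det M = 3, so the characteristic polynomial is λ² − (4)λ + (3) with roots 1 and 3.
Eigenvectors give P = [[2, −3], [1, −1]] with P⁻¹ = [[−1, 3], [−1, 2]], and M = P·diag(1, 3)·P⁻¹.
Then M³ = P·diag(1, 27)·P⁻¹ = [[2, −81], [1, −27]] · [[−1, 3], [−1, 2]] = [[79, −156], [26, −51]].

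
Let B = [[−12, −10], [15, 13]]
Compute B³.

[[−78, −70], [105, 97]]

tr B = 1 and det B = −6, so the characteristic polynomial is λ² − (1)λ + (−6) with roots −2 and 3.
Eigenvectors give P = [[−1, −2], [1, 3]] with P⁻¹ = [[−3, −2], [1, 1]], and B = P·diag(−2, 3)·P⁻¹.
Then B³ = P·diag(−8, 27)·P⁻¹ = [[8, −54], [−8, 81]] · [[−3, −2], [1, 1]] = [[−78, −70], [105, 97]].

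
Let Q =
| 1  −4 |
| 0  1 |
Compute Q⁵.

[[1, −20], [0, 1]]

Q = I + N where N = [[0, −4], [0, 0]] is strictly upper-triangular, so N² = 0.
(I + N)⁵ = I + 5·N = [[1, −20], [0, 1]].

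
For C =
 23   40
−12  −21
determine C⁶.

tr C = 2 and det C = −3, so the characteristic polynomial is λ² − (2)λ + (−3) with roots 3 and −1.
Eigenvectors give P = [[−2, −5], [1, 3]] with P⁻¹ = [[−3, −5], [1, 2]], and C = P·diag(3, −1)·P⁻¹.
Then C⁶ = P·diag(729, 1)·P⁻¹ = [[−1458, −5], [729, 3]] · [[−3, −5], [1, 2]] = [[4369, 7280], [−2184, −3639]].

[[4369, 7280], [−2184, −3639]]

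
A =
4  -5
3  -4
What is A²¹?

A² = I (check: tr A = 0 and det A = -1), so A²¹ = A since 21 is odd.

[[4, -5], [3, -4]]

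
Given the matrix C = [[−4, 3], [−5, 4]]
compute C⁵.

[[−4, 3], [−5, 4]]

C² = I (check: tr C = 0 and det C = −1), so C⁵ = C since 5 is odd.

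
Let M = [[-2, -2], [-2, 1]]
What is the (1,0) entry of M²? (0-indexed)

2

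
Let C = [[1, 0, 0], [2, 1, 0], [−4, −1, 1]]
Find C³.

C = I + N where N = [[0, 0, 0], [2, 0, 0], [−4, −1, 0]] is strictly lower-triangular, so N³ = 0.
(I + N)³ = I + 3·N + 3·N² = [[1, 0, 0], [6, 1, 0], [−18, −3, 1]].

[[1, 0, 0], [6, 1, 0], [−18, −3, 1]]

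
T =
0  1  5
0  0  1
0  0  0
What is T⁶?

[[0, 0, 0], [0, 0, 0], [0, 0, 0]]

T is strictly triangular, hence nilpotent: T³ = 0, so T⁶ = 0.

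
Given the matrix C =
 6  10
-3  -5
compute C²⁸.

C² = C (a projection; rank 1, trace 1), so C²⁸ = C.

[[6, 10], [-3, -5]]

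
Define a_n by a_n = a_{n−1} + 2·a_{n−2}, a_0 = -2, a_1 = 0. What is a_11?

-1364

With companion matrix A = [[1, 2], [1, 0]], [a_n, a_{n−1}]ᵀ = A·[a_{n−1}, a_{n−2}]ᵀ, so [a_11, a_10]ᵀ = A¹⁰·[a_1, a_0]ᵀ.
A¹⁰ = [[683, 682], [341, 342]], giving [a_11, a_10]ᵀ = [[-1364], [-684]].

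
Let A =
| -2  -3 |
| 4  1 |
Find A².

[[-8, 3], [-4, -11]]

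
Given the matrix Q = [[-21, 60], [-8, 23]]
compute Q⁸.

[[-32799, 98400], [-13120, 39361]]

tr Q = 2 and det Q = -3, so the characteristic polynomial is λ² − (2)λ + (-3) with roots -1 and 3.
Eigenvectors give P = [[3, -5], [1, -2]] with P⁻¹ = [[2, -5], [1, -3]], and Q = P·diag(-1, 3)·P⁻¹.
Then Q⁸ = P·diag(1, 6561)·P⁻¹ = [[3, -32805], [1, -13122]] · [[2, -5], [1, -3]] = [[-32799, 98400], [-13120, 39361]].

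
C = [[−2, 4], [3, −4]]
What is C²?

[[16, −24], [−18, 28]]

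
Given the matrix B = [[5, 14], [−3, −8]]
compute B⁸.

tr B = −3 and det B = 2, so the characteristic polynomial is λ² − (−3)λ + (2) with roots −1 and −2.
Eigenvectors give P = [[7, −2], [−3, 1]] with P⁻¹ = [[1, 2], [3, 7]], and B = P·diag(−1, −2)·P⁻¹.
Then B⁸ = P·diag(1, 256)·P⁻¹ = [[7, −512], [−3, 256]] · [[1, 2], [3, 7]] = [[−1529, −3570], [765, 1786]].

[[−1529, −3570], [765, 1786]]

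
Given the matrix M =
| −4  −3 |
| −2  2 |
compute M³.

M² = [[22, 6], [4, 10]]
M³ = [[−100, −54], [−36, 8]]

[[−100, −54], [−36, 8]]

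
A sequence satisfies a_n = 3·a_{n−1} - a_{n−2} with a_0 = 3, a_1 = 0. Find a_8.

-1131

With companion matrix A = [[3, -1], [1, 0]], [a_n, a_{n−1}]ᵀ = A·[a_{n−1}, a_{n−2}]ᵀ, so [a_8, a_7]ᵀ = A⁷·[a_1, a_0]ᵀ.
A⁷ = [[987, -377], [377, -144]], giving [a_8, a_7]ᵀ = [[-1131], [-432]].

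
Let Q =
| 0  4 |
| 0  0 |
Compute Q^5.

Q is strictly triangular, hence nilpotent: Q^2 = 0, so Q^5 = 0.

[[0, 0], [0, 0]]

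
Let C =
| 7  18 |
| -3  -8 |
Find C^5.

tr C = -1 and det C = -2, so the characteristic polynomial is λ² − (-1)λ + (-2) with roots 1 and -2.
Eigenvectors give P = [[-3, 2], [1, -1]] with P⁻¹ = [[-1, -2], [-1, -3]], and C = P·diag(1, -2)·P⁻¹.
Then C^5 = P·diag(1, -32)·P⁻¹ = [[-3, -64], [1, 32]] · [[-1, -2], [-1, -3]] = [[67, 198], [-33, -98]].

[[67, 198], [-33, -98]]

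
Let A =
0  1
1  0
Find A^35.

A² = I (check: tr A = 0 and det A = -1), so A^35 = A since 35 is odd.

[[0, 1], [1, 0]]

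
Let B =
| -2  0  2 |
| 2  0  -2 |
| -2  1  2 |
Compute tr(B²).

-4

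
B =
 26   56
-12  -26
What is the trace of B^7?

tr B = 0 and det B = -4, so the characteristic polynomial is λ² − (0)λ + (-4) with roots 2 and -2.
Eigenvectors give P = [[7, -2], [-3, 1]] with P⁻¹ = [[1, 2], [3, 7]], and B = P·diag(2, -2)·P⁻¹.
Then B^7 = P·diag(128, -128)·P⁻¹ = [[896, 256], [-384, -128]] · [[1, 2], [3, 7]] = [[1664, 3584], [-768, -1664]].

0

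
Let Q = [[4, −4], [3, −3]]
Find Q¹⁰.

[[4, −4], [3, −3]]

Q² = Q (a projection; rank 1, trace 1), so Q¹⁰ = Q.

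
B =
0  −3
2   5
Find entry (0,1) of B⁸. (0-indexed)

tr B = 5 and det B = 6, so the characteristic polynomial is λ² − (5)λ + (6) with roots 3 and 2.
Eigenvectors give P = [[−1, 3], [1, −2]] with P⁻¹ = [[2, 3], [1, 1]], and B = P·diag(3, 2)·P⁻¹.
Then B⁸ = P·diag(6561, 256)·P⁻¹ = [[−6561, 768], [6561, −512]] · [[2, 3], [1, 1]] = [[−12354, −18915], [12610, 19171]].

−18915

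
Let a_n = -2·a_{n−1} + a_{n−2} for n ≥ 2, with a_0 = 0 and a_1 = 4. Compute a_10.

With companion matrix C = [[-2, 1], [1, 0]], [a_n, a_{n−1}]ᵀ = C·[a_{n−1}, a_{n−2}]ᵀ, so [a_10, a_9]ᵀ = C⁹·[a_1, a_0]ᵀ.
C⁹ = [[-2378, 985], [985, -408]], giving [a_10, a_9]ᵀ = [[-9512], [3940]].

-9512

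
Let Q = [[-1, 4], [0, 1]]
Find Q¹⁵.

Q² = I (check: tr Q = 0 and det Q = -1), so Q¹⁵ = Q since 15 is odd.

[[-1, 4], [0, 1]]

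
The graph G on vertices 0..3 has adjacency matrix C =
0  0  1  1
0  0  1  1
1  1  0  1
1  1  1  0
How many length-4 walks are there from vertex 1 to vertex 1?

10

The number of length-4 walks from vertex 1 to vertex 1 is entry (1,1) of C⁴, where C is the adjacency matrix.
C² = [[2, 2, 1, 1], [2, 2, 1, 1], [1, 1, 3, 2], [1, 1, 2, 3]]
C³ = [[2, 2, 5, 5], [2, 2, 5, 5], [5, 5, 4, 5], [5, 5, 5, 4]]
C⁴ = [[10, 10, 9, 9], [10, 10, 9, 9], [9, 9, 15, 14], [9, 9, 14, 15]]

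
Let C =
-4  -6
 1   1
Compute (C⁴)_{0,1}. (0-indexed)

90

tr C = -3 and det C = 2, so the characteristic polynomial is λ² − (-3)λ + (2) with roots -1 and -2.
Eigenvectors give P = [[-2, 3], [1, -1]] with P⁻¹ = [[1, 3], [1, 2]], and C = P·diag(-1, -2)·P⁻¹.
Then C⁴ = P·diag(1, 16)·P⁻¹ = [[-2, 48], [1, -16]] · [[1, 3], [1, 2]] = [[46, 90], [-15, -29]].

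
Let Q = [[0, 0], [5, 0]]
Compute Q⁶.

[[0, 0], [0, 0]]

Q is strictly triangular, hence nilpotent: Q² = 0, so Q⁶ = 0.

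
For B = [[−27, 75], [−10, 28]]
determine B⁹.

tr B = 1 and det B = −6, so the characteristic polynomial is λ² − (1)λ + (−6) with roots 3 and −2.
Eigenvectors give P = [[−5, 3], [−2, 1]] with P⁻¹ = [[1, −3], [2, −5]], and B = P·diag(3, −2)·P⁻¹.
Then B⁹ = P·diag(19683, −512)·P⁻¹ = [[−98415, −1536], [−39366, −512]] · [[1, −3], [2, −5]] = [[−101487, 302925], [−40390, 120658]].

[[−101487, 302925], [−40390, 120658]]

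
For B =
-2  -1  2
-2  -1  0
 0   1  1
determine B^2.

[[6, 5, -2], [6, 3, -4], [-2, 0, 1]]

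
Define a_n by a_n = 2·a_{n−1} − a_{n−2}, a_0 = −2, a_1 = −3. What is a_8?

With companion matrix B = [[2, −1], [1, 0]], [a_n, a_{n−1}]ᵀ = B·[a_{n−1}, a_{n−2}]ᵀ, so [a_8, a_7]ᵀ = B^7·[a_1, a_0]ᵀ.
B^7 = [[8, −7], [7, −6]], giving [a_8, a_7]ᵀ = [[−10], [−9]].

−10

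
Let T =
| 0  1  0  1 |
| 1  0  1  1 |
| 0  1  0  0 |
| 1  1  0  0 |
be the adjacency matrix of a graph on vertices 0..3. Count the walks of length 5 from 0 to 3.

13

The number of length-5 walks from vertex 0 to vertex 3 is entry (0,3) of T⁵, where T is the adjacency matrix.
T² = [[2, 1, 1, 1], [1, 3, 0, 1], [1, 0, 1, 1], [1, 1, 1, 2]]
T³ = [[2, 4, 1, 3], [4, 2, 3, 4], [1, 3, 0, 1], [3, 4, 1, 2]]
T⁴ = [[7, 6, 4, 6], [6, 11, 2, 6], [4, 2, 3, 4], [6, 6, 4, 7]]
T⁵ = [[12, 17, 6, 13], [17, 14, 11, 17], [6, 11, 2, 6], [13, 17, 6, 12]]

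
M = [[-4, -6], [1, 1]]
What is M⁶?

tr M = -3 and det M = 2, so the characteristic polynomial is λ² − (-3)λ + (2) with roots -2 and -1.
Eigenvectors give P = [[3, -2], [-1, 1]] with P⁻¹ = [[1, 2], [1, 3]], and M = P·diag(-2, -1)·P⁻¹.
Then M⁶ = P·diag(64, 1)·P⁻¹ = [[192, -2], [-64, 1]] · [[1, 2], [1, 3]] = [[190, 378], [-63, -125]].

[[190, 378], [-63, -125]]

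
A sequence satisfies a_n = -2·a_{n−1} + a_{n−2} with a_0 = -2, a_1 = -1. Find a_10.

408

With companion matrix Q = [[-2, 1], [1, 0]], [a_n, a_{n−1}]ᵀ = Q·[a_{n−1}, a_{n−2}]ᵀ, so [a_10, a_9]ᵀ = Q^9·[a_1, a_0]ᵀ.
Q^9 = [[-2378, 985], [985, -408]], giving [a_10, a_9]ᵀ = [[408], [-169]].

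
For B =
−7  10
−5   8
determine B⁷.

[[−2443, 4630], [−2315, 4502]]

tr B = 1 and det B = −6, so the characteristic polynomial is λ² − (1)λ + (−6) with roots 3 and −2.
Eigenvectors give P = [[−1, 2], [−1, 1]] with P⁻¹ = [[1, −2], [1, −1]], and B = P·diag(3, −2)·P⁻¹.
Then B⁷ = P·diag(2187, −128)·P⁻¹ = [[−2187, −256], [−2187, −128]] · [[1, −2], [1, −1]] = [[−2443, 4630], [−2315, 4502]].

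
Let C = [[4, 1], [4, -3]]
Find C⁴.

C² = [[20, 1], [4, 13]]
C³ = [[84, 17], [68, -35]]
C⁴ = [[404, 33], [132, 173]]

[[404, 33], [132, 173]]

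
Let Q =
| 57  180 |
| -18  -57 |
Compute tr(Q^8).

tr Q = 0 and det Q = -9, so the characteristic polynomial is λ² − (0)λ + (-9) with roots -3 and 3.
Eigenvectors give P = [[-3, 10], [1, -3]] with P⁻¹ = [[3, 10], [1, 3]], and Q = P·diag(-3, 3)·P⁻¹.
Then Q^8 = P·diag(6561, 6561)·P⁻¹ = [[-19683, 65610], [6561, -19683]] · [[3, 10], [1, 3]] = [[6561, 0], [0, 6561]].

13122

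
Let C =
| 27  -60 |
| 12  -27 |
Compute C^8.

tr C = 0 and det C = -9, so the characteristic polynomial is λ² − (0)λ + (-9) with roots 3 and -3.
Eigenvectors give P = [[5, 2], [2, 1]] with P⁻¹ = [[1, -2], [-2, 5]], and C = P·diag(3, -3)·P⁻¹.
Then C^8 = P·diag(6561, 6561)·P⁻¹ = [[32805, 13122], [13122, 6561]] · [[1, -2], [-2, 5]] = [[6561, 0], [0, 6561]].

[[6561, 0], [0, 6561]]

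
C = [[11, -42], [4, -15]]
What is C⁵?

tr C = -4 and det C = 3, so the characteristic polynomial is λ² − (-4)λ + (3) with roots -1 and -3.
Eigenvectors give P = [[-7, -3], [-2, -1]] with P⁻¹ = [[-1, 3], [2, -7]], and C = P·diag(-1, -3)·P⁻¹.
Then C⁵ = P·diag(-1, -243)·P⁻¹ = [[7, 729], [2, 243]] · [[-1, 3], [2, -7]] = [[1451, -5082], [484, -1695]].

[[1451, -5082], [484, -1695]]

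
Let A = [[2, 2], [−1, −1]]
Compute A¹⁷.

[[2, 2], [−1, −1]]

A² = A (a projection; rank 1, trace 1), so A¹⁷ = A.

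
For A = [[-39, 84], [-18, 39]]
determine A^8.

tr A = 0 and det A = -9, so the characteristic polynomial is λ² − (0)λ + (-9) with roots 3 and -3.
Eigenvectors give P = [[-2, -7], [-1, -3]] with P⁻¹ = [[3, -7], [-1, 2]], and A = P·diag(3, -3)·P⁻¹.
Then A^8 = P·diag(6561, 6561)·P⁻¹ = [[-13122, -45927], [-6561, -19683]] · [[3, -7], [-1, 2]] = [[6561, 0], [0, 6561]].

[[6561, 0], [0, 6561]]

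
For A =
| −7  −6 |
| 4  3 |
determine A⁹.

[[−59047, −59046], [39364, 39363]]

tr A = −4 and det A = 3, so the characteristic polynomial is λ² − (−4)λ + (3) with roots −3 and −1.
Eigenvectors give P = [[3, −1], [−2, 1]] with P⁻¹ = [[1, 1], [2, 3]], and A = P·diag(−3, −1)·P⁻¹.
Then A⁹ = P·diag(−19683, −1)·P⁻¹ = [[−59049, 1], [39366, −1]] · [[1, 1], [2, 3]] = [[−59047, −59046], [39364, 39363]].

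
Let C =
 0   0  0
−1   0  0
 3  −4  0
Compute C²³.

C is strictly triangular, hence nilpotent: C³ = 0, so C²³ = 0.

[[0, 0, 0], [0, 0, 0], [0, 0, 0]]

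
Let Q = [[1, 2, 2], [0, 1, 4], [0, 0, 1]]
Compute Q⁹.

[[1, 18, 306], [0, 1, 36], [0, 0, 1]]

Q = I + N where N = [[0, 2, 2], [0, 0, 4], [0, 0, 0]] is strictly upper-triangular, so N³ = 0.
(I + N)⁹ = I + 9·N + 36·N² = [[1, 18, 306], [0, 1, 36], [0, 0, 1]].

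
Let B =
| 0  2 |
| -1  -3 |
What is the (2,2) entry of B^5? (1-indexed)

tr B = -3 and det B = 2, so the characteristic polynomial is λ² − (-3)λ + (2) with roots -2 and -1.
Eigenvectors give P = [[-1, -2], [1, 1]] with P⁻¹ = [[1, 2], [-1, -1]], and B = P·diag(-2, -1)·P⁻¹.
Then B^5 = P·diag(-32, -1)·P⁻¹ = [[32, 2], [-32, -1]] · [[1, 2], [-1, -1]] = [[30, 62], [-31, -63]].

-63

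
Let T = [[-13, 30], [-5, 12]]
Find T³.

tr T = -1 and det T = -6, so the characteristic polynomial is λ² − (-1)λ + (-6) with roots 2 and -3.
Eigenvectors give P = [[-2, 3], [-1, 1]] with P⁻¹ = [[1, -3], [1, -2]], and T = P·diag(2, -3)·P⁻¹.
Then T³ = P·diag(8, -27)·P⁻¹ = [[-16, -81], [-8, -27]] · [[1, -3], [1, -2]] = [[-97, 210], [-35, 78]].

[[-97, 210], [-35, 78]]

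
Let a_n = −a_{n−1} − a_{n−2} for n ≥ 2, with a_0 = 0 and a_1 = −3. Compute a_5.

With companion matrix B = [[−1, −1], [1, 0]], [a_n, a_{n−1}]ᵀ = B·[a_{n−1}, a_{n−2}]ᵀ, so [a_5, a_4]ᵀ = B^4·[a_1, a_0]ᵀ.
B^4 = [[−1, −1], [1, 0]], giving [a_5, a_4]ᵀ = [[3], [−3]].

3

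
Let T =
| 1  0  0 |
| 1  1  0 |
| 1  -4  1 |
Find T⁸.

T = I + N where N = [[0, 0, 0], [1, 0, 0], [1, -4, 0]] is strictly lower-triangular, so N³ = 0.
(I + N)⁸ = I + 8·N + 28·N² = [[1, 0, 0], [8, 1, 0], [-104, -32, 1]].

[[1, 0, 0], [8, 1, 0], [-104, -32, 1]]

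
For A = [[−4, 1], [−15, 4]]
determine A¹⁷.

[[−4, 1], [−15, 4]]

A² = I (check: tr A = 0 and det A = −1), so A¹⁷ = A since 17 is odd.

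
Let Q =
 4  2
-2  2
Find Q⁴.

[[0, 144], [-144, -144]]

Q² = [[12, 12], [-12, 0]]
Q³ = [[24, 48], [-48, -24]]
Q⁴ = [[0, 144], [-144, -144]]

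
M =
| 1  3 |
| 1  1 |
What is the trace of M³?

20

M² = [[4, 6], [2, 4]]
M³ = [[10, 18], [6, 10]]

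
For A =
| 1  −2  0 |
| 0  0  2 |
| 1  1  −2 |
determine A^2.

[[1, −2, −4], [2, 2, −4], [−1, −4, 6]]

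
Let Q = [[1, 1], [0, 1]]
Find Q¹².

Q = I + N where N = [[0, 1], [0, 0]] is strictly upper-triangular, so N² = 0.
(I + N)¹² = I + 12·N = [[1, 12], [0, 1]].

[[1, 12], [0, 1]]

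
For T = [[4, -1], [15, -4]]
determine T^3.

[[4, -1], [15, -4]]

T² = I (check: tr T = 0 and det T = -1), so T^3 = T since 3 is odd.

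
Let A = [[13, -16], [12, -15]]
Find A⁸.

[[-19679, 26240], [-19680, 26241]]

tr A = -2 and det A = -3, so the characteristic polynomial is λ² − (-2)λ + (-3) with roots 1 and -3.
Eigenvectors give P = [[4, 1], [3, 1]] with P⁻¹ = [[1, -1], [-3, 4]], and A = P·diag(1, -3)·P⁻¹.
Then A⁸ = P·diag(1, 6561)·P⁻¹ = [[4, 6561], [3, 6561]] · [[1, -1], [-3, 4]] = [[-19679, 26240], [-19680, 26241]].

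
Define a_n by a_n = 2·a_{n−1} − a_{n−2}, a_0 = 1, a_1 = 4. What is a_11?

With companion matrix T = [[2, −1], [1, 0]], [a_n, a_{n−1}]ᵀ = T·[a_{n−1}, a_{n−2}]ᵀ, so [a_11, a_10]ᵀ = T¹⁰·[a_1, a_0]ᵀ.
T¹⁰ = [[11, −10], [10, −9]], giving [a_11, a_10]ᵀ = [[34], [31]].

34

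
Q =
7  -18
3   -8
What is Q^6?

tr Q = -1 and det Q = -2, so the characteristic polynomial is λ² − (-1)λ + (-2) with roots -2 and 1.
Eigenvectors give P = [[2, 3], [1, 1]] with P⁻¹ = [[-1, 3], [1, -2]], and Q = P·diag(-2, 1)·P⁻¹.
Then Q^6 = P·diag(64, 1)·P⁻¹ = [[128, 3], [64, 1]] · [[-1, 3], [1, -2]] = [[-125, 378], [-63, 190]].

[[-125, 378], [-63, 190]]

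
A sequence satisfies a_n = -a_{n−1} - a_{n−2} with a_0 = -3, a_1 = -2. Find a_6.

-3

With companion matrix B = [[-1, -1], [1, 0]], [a_n, a_{n−1}]ᵀ = B·[a_{n−1}, a_{n−2}]ᵀ, so [a_6, a_5]ᵀ = B^5·[a_1, a_0]ᵀ.
B^5 = [[0, 1], [-1, -1]], giving [a_6, a_5]ᵀ = [[-3], [5]].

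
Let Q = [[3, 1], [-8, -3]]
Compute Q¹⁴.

Q² = I (check: tr Q = 0 and det Q = -1), so Q¹⁴ = I since 14 is even.

[[1, 0], [0, 1]]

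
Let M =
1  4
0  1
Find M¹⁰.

[[1, 40], [0, 1]]

M = I + N where N = [[0, 4], [0, 0]] is strictly upper-triangular, so N² = 0.
(I + N)¹⁰ = I + 10·N = [[1, 40], [0, 1]].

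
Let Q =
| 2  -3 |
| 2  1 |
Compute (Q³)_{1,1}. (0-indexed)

Q² = [[-2, -9], [6, -5]]
Q³ = [[-22, -3], [2, -23]]

-23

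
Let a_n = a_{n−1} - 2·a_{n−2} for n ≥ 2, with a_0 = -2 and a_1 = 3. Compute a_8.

With companion matrix A = [[1, -2], [1, 0]], [a_n, a_{n−1}]ᵀ = A·[a_{n−1}, a_{n−2}]ᵀ, so [a_8, a_7]ᵀ = A⁷·[a_1, a_0]ᵀ.
A⁷ = [[-3, -14], [7, -10]], giving [a_8, a_7]ᵀ = [[19], [41]].

19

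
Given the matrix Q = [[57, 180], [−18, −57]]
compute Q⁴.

[[81, 0], [0, 81]]

tr Q = 0 and det Q = −9, so the characteristic polynomial is λ² − (0)λ + (−9) with roots −3 and 3.
Eigenvectors give P = [[−3, 10], [1, −3]] with P⁻¹ = [[3, 10], [1, 3]], and Q = P·diag(−3, 3)·P⁻¹.
Then Q⁴ = P·diag(81, 81)·P⁻¹ = [[−243, 810], [81, −243]] · [[3, 10], [1, 3]] = [[81, 0], [0, 81]].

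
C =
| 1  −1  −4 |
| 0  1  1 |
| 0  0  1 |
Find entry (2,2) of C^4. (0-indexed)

1

C = I + N where N = [[0, −1, −4], [0, 0, 1], [0, 0, 0]] is strictly upper-triangular, so N^3 = 0.
(I + N)^4 = I + 4·N + 6·N^2 = [[1, −4, −22], [0, 1, 4], [0, 0, 1]].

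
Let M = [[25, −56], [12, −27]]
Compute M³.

[[169, −392], [84, −195]]

tr M = −2 and det M = −3, so the characteristic polynomial is λ² − (−2)λ + (−3) with roots 1 and −3.
Eigenvectors give P = [[7, −2], [3, −1]] with P⁻¹ = [[1, −2], [3, −7]], and M = P·diag(1, −3)·P⁻¹.
Then M³ = P·diag(1, −27)·P⁻¹ = [[7, 54], [3, 27]] · [[1, −2], [3, −7]] = [[169, −392], [84, −195]].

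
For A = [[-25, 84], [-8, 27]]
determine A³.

[[-169, 588], [-56, 195]]

tr A = 2 and det A = -3, so the characteristic polynomial is λ² − (2)λ + (-3) with roots -1 and 3.
Eigenvectors give P = [[7, 3], [2, 1]] with P⁻¹ = [[1, -3], [-2, 7]], and A = P·diag(-1, 3)·P⁻¹.
Then A³ = P·diag(-1, 27)·P⁻¹ = [[-7, 81], [-2, 27]] · [[1, -3], [-2, 7]] = [[-169, 588], [-56, 195]].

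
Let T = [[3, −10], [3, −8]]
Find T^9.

[[95343, −191710], [57513, −115538]]

tr T = −5 and det T = 6, so the characteristic polynomial is λ² − (−5)λ + (6) with roots −3 and −2.
Eigenvectors give P = [[−5, 2], [−3, 1]] with P⁻¹ = [[1, −2], [3, −5]], and T = P·diag(−3, −2)·P⁻¹.
Then T^9 = P·diag(−19683, −512)·P⁻¹ = [[98415, −1024], [59049, −512]] · [[1, −2], [3, −5]] = [[95343, −191710], [57513, −115538]].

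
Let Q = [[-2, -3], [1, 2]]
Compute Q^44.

[[1, 0], [0, 1]]

Q² = I (check: tr Q = 0 and det Q = -1), so Q^44 = I since 44 is even.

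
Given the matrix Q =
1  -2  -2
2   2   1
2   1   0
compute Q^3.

[[-31, -6, 6], [6, -16, -15], [-6, -15, -10]]

Q^2 = [[-7, -8, -4], [8, 1, -2], [4, -2, -3]]
Q^3 = [[-31, -6, 6], [6, -16, -15], [-6, -15, -10]]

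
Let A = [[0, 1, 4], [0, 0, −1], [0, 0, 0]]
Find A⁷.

A is strictly triangular, hence nilpotent: A³ = 0, so A⁷ = 0.

[[0, 0, 0], [0, 0, 0], [0, 0, 0]]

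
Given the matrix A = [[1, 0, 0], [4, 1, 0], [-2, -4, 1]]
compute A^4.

[[1, 0, 0], [16, 1, 0], [-104, -16, 1]]

A = I + N where N = [[0, 0, 0], [4, 0, 0], [-2, -4, 0]] is strictly lower-triangular, so N^3 = 0.
(I + N)^4 = I + 4·N + 6·N^2 = [[1, 0, 0], [16, 1, 0], [-104, -16, 1]].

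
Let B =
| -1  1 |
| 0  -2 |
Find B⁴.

B² = [[1, -3], [0, 4]]
B³ = [[-1, 7], [0, -8]]
B⁴ = [[1, -15], [0, 16]]

[[1, -15], [0, 16]]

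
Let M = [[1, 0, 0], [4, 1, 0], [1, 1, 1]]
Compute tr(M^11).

3

M = I + N where N = [[0, 0, 0], [4, 0, 0], [1, 1, 0]] is strictly lower-triangular, so N^3 = 0.
(I + N)^11 = I + 11·N + 55·N^2 = [[1, 0, 0], [44, 1, 0], [231, 11, 1]].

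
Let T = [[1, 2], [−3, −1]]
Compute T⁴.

T² = [[−5, 0], [0, −5]]
T³ = [[−5, −10], [15, 5]]
T⁴ = [[25, 0], [0, 25]]

[[25, 0], [0, 25]]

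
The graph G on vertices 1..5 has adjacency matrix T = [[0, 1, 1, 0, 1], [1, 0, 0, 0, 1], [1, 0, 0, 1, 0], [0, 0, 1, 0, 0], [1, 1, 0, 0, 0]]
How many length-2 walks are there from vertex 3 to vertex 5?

The number of length-2 walks from vertex 3 to vertex 5 is entry (3,5) of T^2, where T is the adjacency matrix.
T^2 = [[3, 1, 0, 1, 1], [1, 2, 1, 0, 1], [0, 1, 2, 0, 1], [1, 0, 0, 1, 0], [1, 1, 1, 0, 2]]

1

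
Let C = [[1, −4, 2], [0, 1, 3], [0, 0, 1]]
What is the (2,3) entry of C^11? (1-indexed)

33

C = I + N where N = [[0, −4, 2], [0, 0, 3], [0, 0, 0]] is strictly upper-triangular, so N^3 = 0.
(I + N)^11 = I + 11·N + 55·N^2 = [[1, −44, −638], [0, 1, 33], [0, 0, 1]].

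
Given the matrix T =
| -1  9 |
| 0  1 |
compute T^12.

T² = I (check: tr T = 0 and det T = -1), so T^12 = I since 12 is even.

[[1, 0], [0, 1]]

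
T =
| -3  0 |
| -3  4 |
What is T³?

[[-27, 0], [-39, 64]]

T² = [[9, 0], [-3, 16]]
T³ = [[-27, 0], [-39, 64]]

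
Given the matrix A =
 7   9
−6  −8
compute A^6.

tr A = −1 and det A = −2, so the characteristic polynomial is λ² − (−1)λ + (−2) with roots 1 and −2.
Eigenvectors give P = [[3, −1], [−2, 1]] with P⁻¹ = [[1, 1], [2, 3]], and A = P·diag(1, −2)·P⁻¹.
Then A^6 = P·diag(1, 64)·P⁻¹ = [[3, −64], [−2, 64]] · [[1, 1], [2, 3]] = [[−125, −189], [126, 190]].

[[−125, −189], [126, 190]]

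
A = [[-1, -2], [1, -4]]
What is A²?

[[-1, 10], [-5, 14]]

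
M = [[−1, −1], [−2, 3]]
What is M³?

M² = [[3, −2], [−4, 11]]
M³ = [[1, −9], [−18, 37]]

[[1, −9], [−18, 37]]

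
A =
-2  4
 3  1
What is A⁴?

A² = [[16, -4], [-3, 13]]
A³ = [[-44, 60], [45, 1]]
A⁴ = [[268, -116], [-87, 181]]

[[268, -116], [-87, 181]]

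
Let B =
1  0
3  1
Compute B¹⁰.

B = I + N where N = [[0, 0], [3, 0]] is strictly lower-triangular, so N² = 0.
(I + N)¹⁰ = I + 10·N = [[1, 0], [30, 1]].

[[1, 0], [30, 1]]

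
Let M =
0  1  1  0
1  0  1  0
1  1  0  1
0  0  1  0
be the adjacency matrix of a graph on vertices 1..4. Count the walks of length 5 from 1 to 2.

The number of length-5 walks from vertex 1 to vertex 2 is entry (1,2) of M⁵, where M is the adjacency matrix.
M² = [[2, 1, 1, 1], [1, 2, 1, 1], [1, 1, 3, 0], [1, 1, 0, 1]]
M³ = [[2, 3, 4, 1], [3, 2, 4, 1], [4, 4, 2, 3], [1, 1, 3, 0]]
M⁴ = [[7, 6, 6, 4], [6, 7, 6, 4], [6, 6, 11, 2], [4, 4, 2, 3]]
M⁵ = [[12, 13, 17, 6], [13, 12, 17, 6], [17, 17, 14, 11], [6, 6, 11, 2]]

13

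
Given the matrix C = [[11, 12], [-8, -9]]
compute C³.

[[83, 84], [-56, -57]]

tr C = 2 and det C = -3, so the characteristic polynomial is λ² − (2)λ + (-3) with roots 3 and -1.
Eigenvectors give P = [[3, -1], [-2, 1]] with P⁻¹ = [[1, 1], [2, 3]], and C = P·diag(3, -1)·P⁻¹.
Then C³ = P·diag(27, -1)·P⁻¹ = [[81, 1], [-54, -1]] · [[1, 1], [2, 3]] = [[83, 84], [-56, -57]].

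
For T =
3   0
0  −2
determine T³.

T² = [[9, 0], [0, 4]]
T³ = [[27, 0], [0, −8]]

[[27, 0], [0, −8]]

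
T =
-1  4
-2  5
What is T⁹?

[[-19681, 39364], [-19682, 39365]]

tr T = 4 and det T = 3, so the characteristic polynomial is λ² − (4)λ + (3) with roots 3 and 1.
Eigenvectors give P = [[-1, 2], [-1, 1]] with P⁻¹ = [[1, -2], [1, -1]], and T = P·diag(3, 1)·P⁻¹.
Then T⁹ = P·diag(19683, 1)·P⁻¹ = [[-19683, 2], [-19683, 1]] · [[1, -2], [1, -1]] = [[-19681, 39364], [-19682, 39365]].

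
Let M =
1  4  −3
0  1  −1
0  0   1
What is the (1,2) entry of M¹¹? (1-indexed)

44

M = I + N where N = [[0, 4, −3], [0, 0, −1], [0, 0, 0]] is strictly upper-triangular, so N³ = 0.
(I + N)¹¹ = I + 11·N + 55·N² = [[1, 44, −253], [0, 1, −11], [0, 0, 1]].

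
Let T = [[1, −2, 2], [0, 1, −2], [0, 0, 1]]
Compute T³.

[[1, −6, 18], [0, 1, −6], [0, 0, 1]]

T = I + N where N = [[0, −2, 2], [0, 0, −2], [0, 0, 0]] is strictly upper-triangular, so N³ = 0.
(I + N)³ = I + 3·N + 3·N² = [[1, −6, 18], [0, 1, −6], [0, 0, 1]].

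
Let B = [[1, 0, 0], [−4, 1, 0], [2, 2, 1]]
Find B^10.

[[1, 0, 0], [−40, 1, 0], [−340, 20, 1]]

B = I + N where N = [[0, 0, 0], [−4, 0, 0], [2, 2, 0]] is strictly lower-triangular, so N^3 = 0.
(I + N)^10 = I + 10·N + 45·N^2 = [[1, 0, 0], [−40, 1, 0], [−340, 20, 1]].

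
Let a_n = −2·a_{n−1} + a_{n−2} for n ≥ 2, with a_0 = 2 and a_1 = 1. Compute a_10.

With companion matrix M = [[−2, 1], [1, 0]], [a_n, a_{n−1}]ᵀ = M·[a_{n−1}, a_{n−2}]ᵀ, so [a_10, a_9]ᵀ = M⁹·[a_1, a_0]ᵀ.
M⁹ = [[−2378, 985], [985, −408]], giving [a_10, a_9]ᵀ = [[−408], [169]].

−408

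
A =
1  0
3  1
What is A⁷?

[[1, 0], [21, 1]]

A = I + N where N = [[0, 0], [3, 0]] is strictly lower-triangular, so N² = 0.
(I + N)⁷ = I + 7·N = [[1, 0], [21, 1]].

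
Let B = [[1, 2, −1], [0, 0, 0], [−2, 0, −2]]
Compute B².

[[3, 2, 1], [0, 0, 0], [2, −4, 6]]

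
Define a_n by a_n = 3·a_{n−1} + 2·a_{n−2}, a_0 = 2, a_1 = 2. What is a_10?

With companion matrix A = [[3, 2], [1, 0]], [a_n, a_{n−1}]ᵀ = A·[a_{n−1}, a_{n−2}]ᵀ, so [a_10, a_9]ᵀ = A⁹·[a_1, a_0]ᵀ.
A⁹ = [[79647, 44726], [22363, 12558]], giving [a_10, a_9]ᵀ = [[248746], [69842]].

248746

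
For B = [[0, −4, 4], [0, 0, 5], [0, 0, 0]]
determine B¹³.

[[0, 0, 0], [0, 0, 0], [0, 0, 0]]

B is strictly triangular, hence nilpotent: B³ = 0, so B¹³ = 0.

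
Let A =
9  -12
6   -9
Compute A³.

[[81, -108], [54, -81]]

tr A = 0 and det A = -9, so the characteristic polynomial is λ² − (0)λ + (-9) with roots -3 and 3.
Eigenvectors give P = [[-1, 2], [-1, 1]] with P⁻¹ = [[1, -2], [1, -1]], and A = P·diag(-3, 3)·P⁻¹.
Then A³ = P·diag(-27, 27)·P⁻¹ = [[27, 54], [27, 27]] · [[1, -2], [1, -1]] = [[81, -108], [54, -81]].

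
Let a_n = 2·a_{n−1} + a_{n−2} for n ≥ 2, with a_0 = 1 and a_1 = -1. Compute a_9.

-577

With companion matrix Q = [[2, 1], [1, 0]], [a_n, a_{n−1}]ᵀ = Q·[a_{n−1}, a_{n−2}]ᵀ, so [a_9, a_8]ᵀ = Q⁸·[a_1, a_0]ᵀ.
Q⁸ = [[985, 408], [408, 169]], giving [a_9, a_8]ᵀ = [[-577], [-239]].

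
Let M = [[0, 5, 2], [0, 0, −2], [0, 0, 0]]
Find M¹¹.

M is strictly triangular, hence nilpotent: M³ = 0, so M¹¹ = 0.

[[0, 0, 0], [0, 0, 0], [0, 0, 0]]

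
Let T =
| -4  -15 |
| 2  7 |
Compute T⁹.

tr T = 3 and det T = 2, so the characteristic polynomial is λ² − (3)λ + (2) with roots 2 and 1.
Eigenvectors give P = [[-5, -3], [2, 1]] with P⁻¹ = [[1, 3], [-2, -5]], and T = P·diag(2, 1)·P⁻¹.
Then T⁹ = P·diag(512, 1)·P⁻¹ = [[-2560, -3], [1024, 1]] · [[1, 3], [-2, -5]] = [[-2554, -7665], [1022, 3067]].

[[-2554, -7665], [1022, 3067]]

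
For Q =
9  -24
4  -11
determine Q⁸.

[[-13119, 39360], [-6560, 19681]]

tr Q = -2 and det Q = -3, so the characteristic polynomial is λ² − (-2)λ + (-3) with roots -3 and 1.
Eigenvectors give P = [[2, 3], [1, 1]] with P⁻¹ = [[-1, 3], [1, -2]], and Q = P·diag(-3, 1)·P⁻¹.
Then Q⁸ = P·diag(6561, 1)·P⁻¹ = [[13122, 3], [6561, 1]] · [[-1, 3], [1, -2]] = [[-13119, 39360], [-6560, 19681]].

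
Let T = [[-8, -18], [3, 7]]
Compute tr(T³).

tr T = -1 and det T = -2, so the characteristic polynomial is λ² − (-1)λ + (-2) with roots 1 and -2.
Eigenvectors give P = [[-2, -3], [1, 1]] with P⁻¹ = [[1, 3], [-1, -2]], and T = P·diag(1, -2)·P⁻¹.
Then T³ = P·diag(1, -8)·P⁻¹ = [[-2, 24], [1, -8]] · [[1, 3], [-1, -2]] = [[-26, -54], [9, 19]].

-7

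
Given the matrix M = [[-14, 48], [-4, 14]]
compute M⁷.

[[-896, 3072], [-256, 896]]

tr M = 0 and det M = -4, so the characteristic polynomial is λ² − (0)λ + (-4) with roots -2 and 2.
Eigenvectors give P = [[4, 3], [1, 1]] with P⁻¹ = [[1, -3], [-1, 4]], and M = P·diag(-2, 2)·P⁻¹.
Then M⁷ = P·diag(-128, 128)·P⁻¹ = [[-512, 384], [-128, 128]] · [[1, -3], [-1, 4]] = [[-896, 3072], [-256, 896]].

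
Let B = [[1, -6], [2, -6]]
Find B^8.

[[-18659, 37830], [-12610, 25476]]

tr B = -5 and det B = 6, so the characteristic polynomial is λ² − (-5)λ + (6) with roots -2 and -3.
Eigenvectors give P = [[2, -3], [1, -2]] with P⁻¹ = [[2, -3], [1, -2]], and B = P·diag(-2, -3)·P⁻¹.
Then B^8 = P·diag(256, 6561)·P⁻¹ = [[512, -19683], [256, -13122]] · [[2, -3], [1, -2]] = [[-18659, 37830], [-12610, 25476]].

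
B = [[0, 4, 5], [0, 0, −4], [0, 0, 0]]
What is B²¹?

B is strictly triangular, hence nilpotent: B³ = 0, so B²¹ = 0.

[[0, 0, 0], [0, 0, 0], [0, 0, 0]]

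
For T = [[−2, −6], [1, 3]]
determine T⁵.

T² = T (a projection; rank 1, trace 1), so T⁵ = T.

[[−2, −6], [1, 3]]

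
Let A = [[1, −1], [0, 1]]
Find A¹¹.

A = I + N where N = [[0, −1], [0, 0]] is strictly upper-triangular, so N² = 0.
(I + N)¹¹ = I + 11·N = [[1, −11], [0, 1]].

[[1, −11], [0, 1]]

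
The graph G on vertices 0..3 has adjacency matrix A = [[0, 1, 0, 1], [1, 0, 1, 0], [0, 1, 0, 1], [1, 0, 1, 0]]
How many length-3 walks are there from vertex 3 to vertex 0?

The number of length-3 walks from vertex 3 to vertex 0 is entry (3,0) of A^3, where A is the adjacency matrix.
A^2 = [[2, 0, 2, 0], [0, 2, 0, 2], [2, 0, 2, 0], [0, 2, 0, 2]]
A^3 = [[0, 4, 0, 4], [4, 0, 4, 0], [0, 4, 0, 4], [4, 0, 4, 0]]

4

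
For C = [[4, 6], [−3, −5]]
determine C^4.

[[−14, −30], [15, 31]]

tr C = −1 and det C = −2, so the characteristic polynomial is λ² − (−1)λ + (−2) with roots 1 and −2.
Eigenvectors give P = [[2, −1], [−1, 1]] with P⁻¹ = [[1, 1], [1, 2]], and C = P·diag(1, −2)·P⁻¹.
Then C^4 = P·diag(1, 16)·P⁻¹ = [[2, −16], [−1, 16]] · [[1, 1], [1, 2]] = [[−14, −30], [15, 31]].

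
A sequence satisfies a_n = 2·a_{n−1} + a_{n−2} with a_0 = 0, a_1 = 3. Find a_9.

With companion matrix C = [[2, 1], [1, 0]], [a_n, a_{n−1}]ᵀ = C·[a_{n−1}, a_{n−2}]ᵀ, so [a_9, a_8]ᵀ = C⁸·[a_1, a_0]ᵀ.
C⁸ = [[985, 408], [408, 169]], giving [a_9, a_8]ᵀ = [[2955], [1224]].

2955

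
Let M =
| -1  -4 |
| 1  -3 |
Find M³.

[[19, -36], [9, 1]]

M² = [[-3, 16], [-4, 5]]
M³ = [[19, -36], [9, 1]]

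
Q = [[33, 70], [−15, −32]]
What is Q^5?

tr Q = 1 and det Q = −6, so the characteristic polynomial is λ² − (1)λ + (−6) with roots 3 and −2.
Eigenvectors give P = [[7, −2], [−3, 1]] with P⁻¹ = [[1, 2], [3, 7]], and Q = P·diag(3, −2)·P⁻¹.
Then Q^5 = P·diag(243, −32)·P⁻¹ = [[1701, 64], [−729, −32]] · [[1, 2], [3, 7]] = [[1893, 3850], [−825, −1682]].

[[1893, 3850], [−825, −1682]]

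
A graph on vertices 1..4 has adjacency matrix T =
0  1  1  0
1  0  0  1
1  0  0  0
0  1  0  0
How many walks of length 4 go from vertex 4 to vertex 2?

The number of length-4 walks from vertex 4 to vertex 2 is entry (4,2) of T^4, where T is the adjacency matrix.
T^2 = [[2, 0, 0, 1], [0, 2, 1, 0], [0, 1, 1, 0], [1, 0, 0, 1]]
T^3 = [[0, 3, 2, 0], [3, 0, 0, 2], [2, 0, 0, 1], [0, 2, 1, 0]]
T^4 = [[5, 0, 0, 3], [0, 5, 3, 0], [0, 3, 2, 0], [3, 0, 0, 2]]

0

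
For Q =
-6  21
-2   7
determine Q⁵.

[[-6, 21], [-2, 7]]

Q² = Q (a projection; rank 1, trace 1), so Q⁵ = Q.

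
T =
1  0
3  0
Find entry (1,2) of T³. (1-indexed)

0

T² = [[1, 0], [3, 0]]
T³ = [[1, 0], [3, 0]]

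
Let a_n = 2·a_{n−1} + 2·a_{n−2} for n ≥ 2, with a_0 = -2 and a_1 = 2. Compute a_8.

With companion matrix T = [[2, 2], [1, 0]], [a_n, a_{n−1}]ᵀ = T·[a_{n−1}, a_{n−2}]ᵀ, so [a_8, a_7]ᵀ = T⁷·[a_1, a_0]ᵀ.
T⁷ = [[896, 656], [328, 240]], giving [a_8, a_7]ᵀ = [[480], [176]].

480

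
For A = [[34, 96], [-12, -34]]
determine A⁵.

tr A = 0 and det A = -4, so the characteristic polynomial is λ² − (0)λ + (-4) with roots 2 and -2.
Eigenvectors give P = [[-3, -8], [1, 3]] with P⁻¹ = [[-3, -8], [1, 3]], and A = P·diag(2, -2)·P⁻¹.
Then A⁵ = P·diag(32, -32)·P⁻¹ = [[-96, 256], [32, -96]] · [[-3, -8], [1, 3]] = [[544, 1536], [-192, -544]].

[[544, 1536], [-192, -544]]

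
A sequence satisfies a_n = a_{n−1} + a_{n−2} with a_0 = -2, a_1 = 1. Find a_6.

-2

With companion matrix A = [[1, 1], [1, 0]], [a_n, a_{n−1}]ᵀ = A·[a_{n−1}, a_{n−2}]ᵀ, so [a_6, a_5]ᵀ = A⁵·[a_1, a_0]ᵀ.
A⁵ = [[8, 5], [5, 3]], giving [a_6, a_5]ᵀ = [[-2], [-1]].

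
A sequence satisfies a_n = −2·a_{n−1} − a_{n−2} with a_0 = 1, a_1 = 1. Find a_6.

With companion matrix B = [[−2, −1], [1, 0]], [a_n, a_{n−1}]ᵀ = B·[a_{n−1}, a_{n−2}]ᵀ, so [a_6, a_5]ᵀ = B⁵·[a_1, a_0]ᵀ.
B⁵ = [[−6, −5], [5, 4]], giving [a_6, a_5]ᵀ = [[−11], [9]].

−11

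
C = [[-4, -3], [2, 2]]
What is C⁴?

C² = [[10, 6], [-4, -2]]
C³ = [[-28, -18], [12, 8]]
C⁴ = [[76, 48], [-32, -20]]

[[76, 48], [-32, -20]]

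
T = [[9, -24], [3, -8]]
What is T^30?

[[9, -24], [3, -8]]

T² = T (a projection; rank 1, trace 1), so T^30 = T.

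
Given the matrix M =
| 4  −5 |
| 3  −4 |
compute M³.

[[4, −5], [3, −4]]

M² = I (check: tr M = 0 and det M = −1), so M³ = M since 3 is odd.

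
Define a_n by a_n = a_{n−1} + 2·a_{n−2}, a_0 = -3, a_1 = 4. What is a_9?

174

With companion matrix M = [[1, 2], [1, 0]], [a_n, a_{n−1}]ᵀ = M·[a_{n−1}, a_{n−2}]ᵀ, so [a_9, a_8]ᵀ = M⁸·[a_1, a_0]ᵀ.
M⁸ = [[171, 170], [85, 86]], giving [a_9, a_8]ᵀ = [[174], [82]].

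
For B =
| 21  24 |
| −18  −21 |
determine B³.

[[189, 216], [−162, −189]]

tr B = 0 and det B = −9, so the characteristic polynomial is λ² − (0)λ + (−9) with roots −3 and 3.
Eigenvectors give P = [[−1, 4], [1, −3]] with P⁻¹ = [[3, 4], [1, 1]], and B = P·diag(−3, 3)·P⁻¹.
Then B³ = P·diag(−27, 27)·P⁻¹ = [[27, 108], [−27, −81]] · [[3, 4], [1, 1]] = [[189, 216], [−162, −189]].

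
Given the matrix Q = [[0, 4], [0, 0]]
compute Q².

[[0, 0], [0, 0]]

Q is strictly triangular, hence nilpotent: Q² = 0, so Q² = 0.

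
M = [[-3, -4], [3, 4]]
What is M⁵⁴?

M² = M (a projection; rank 1, trace 1), so M⁵⁴ = M.

[[-3, -4], [3, 4]]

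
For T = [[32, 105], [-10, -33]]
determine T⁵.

[[1682, 5775], [-550, -1893]]

tr T = -1 and det T = -6, so the characteristic polynomial is λ² − (-1)λ + (-6) with roots 2 and -3.
Eigenvectors give P = [[7, -3], [-2, 1]] with P⁻¹ = [[1, 3], [2, 7]], and T = P·diag(2, -3)·P⁻¹.
Then T⁵ = P·diag(32, -243)·P⁻¹ = [[224, 729], [-64, -243]] · [[1, 3], [2, 7]] = [[1682, 5775], [-550, -1893]].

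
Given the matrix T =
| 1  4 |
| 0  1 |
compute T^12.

T = I + N where N = [[0, 4], [0, 0]] is strictly upper-triangular, so N^2 = 0.
(I + N)^12 = I + 12·N = [[1, 48], [0, 1]].

[[1, 48], [0, 1]]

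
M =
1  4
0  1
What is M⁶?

[[1, 24], [0, 1]]

M = I + N where N = [[0, 4], [0, 0]] is strictly upper-triangular, so N² = 0.
(I + N)⁶ = I + 6·N = [[1, 24], [0, 1]].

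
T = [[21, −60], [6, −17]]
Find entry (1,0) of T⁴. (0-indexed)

240

tr T = 4 and det T = 3, so the characteristic polynomial is λ² − (4)λ + (3) with roots 3 and 1.
Eigenvectors give P = [[10, −3], [3, −1]] with P⁻¹ = [[1, −3], [3, −10]], and T = P·diag(3, 1)·P⁻¹.
Then T⁴ = P·diag(81, 1)·P⁻¹ = [[810, −3], [243, −1]] · [[1, −3], [3, −10]] = [[801, −2400], [240, −719]].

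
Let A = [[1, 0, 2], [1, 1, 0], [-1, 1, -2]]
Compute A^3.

[[3, 0, 2], [1, 3, 0], [-1, 1, 0]]

A^2 = [[-1, 2, -2], [2, 1, 2], [2, -1, 2]]
A^3 = [[3, 0, 2], [1, 3, 0], [-1, 1, 0]]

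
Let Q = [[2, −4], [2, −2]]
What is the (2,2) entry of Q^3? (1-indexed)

8

Q^2 = [[−4, 0], [0, −4]]
Q^3 = [[−8, 16], [−8, 8]]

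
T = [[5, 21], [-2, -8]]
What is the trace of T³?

tr T = -3 and det T = 2, so the characteristic polynomial is λ² − (-3)λ + (2) with roots -1 and -2.
Eigenvectors give P = [[7, -3], [-2, 1]] with P⁻¹ = [[1, 3], [2, 7]], and T = P·diag(-1, -2)·P⁻¹.
Then T³ = P·diag(-1, -8)·P⁻¹ = [[-7, 24], [2, -8]] · [[1, 3], [2, 7]] = [[41, 147], [-14, -50]].

-9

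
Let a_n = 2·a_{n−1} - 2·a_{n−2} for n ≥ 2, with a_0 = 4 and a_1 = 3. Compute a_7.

With companion matrix C = [[2, -2], [1, 0]], [a_n, a_{n−1}]ᵀ = C·[a_{n−1}, a_{n−2}]ᵀ, so [a_7, a_6]ᵀ = C^6·[a_1, a_0]ᵀ.
C^6 = [[-8, 16], [-8, 8]], giving [a_7, a_6]ᵀ = [[40], [8]].

40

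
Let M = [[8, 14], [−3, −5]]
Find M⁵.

[[218, 434], [−93, −185]]

tr M = 3 and det M = 2, so the characteristic polynomial is λ² − (3)λ + (2) with roots 2 and 1.
Eigenvectors give P = [[7, 2], [−3, −1]] with P⁻¹ = [[1, 2], [−3, −7]], and M = P·diag(2, 1)·P⁻¹.
Then M⁵ = P·diag(32, 1)·P⁻¹ = [[224, 2], [−96, −1]] · [[1, 2], [−3, −7]] = [[218, 434], [−93, −185]].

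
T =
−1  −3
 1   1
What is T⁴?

[[4, 0], [0, 4]]

T² = [[−2, 0], [0, −2]]
T³ = [[2, 6], [−2, −2]]
T⁴ = [[4, 0], [0, 4]]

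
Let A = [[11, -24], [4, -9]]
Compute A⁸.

[[19681, -39360], [6560, -13119]]

tr A = 2 and det A = -3, so the characteristic polynomial is λ² − (2)λ + (-3) with roots -1 and 3.
Eigenvectors give P = [[-2, 3], [-1, 1]] with P⁻¹ = [[1, -3], [1, -2]], and A = P·diag(-1, 3)·P⁻¹.
Then A⁸ = P·diag(1, 6561)·P⁻¹ = [[-2, 19683], [-1, 6561]] · [[1, -3], [1, -2]] = [[19681, -39360], [6560, -13119]].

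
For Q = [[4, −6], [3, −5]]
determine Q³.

tr Q = −1 and det Q = −2, so the characteristic polynomial is λ² − (−1)λ + (−2) with roots 1 and −2.
Eigenvectors give P = [[2, −1], [1, −1]] with P⁻¹ = [[1, −1], [1, −2]], and Q = P·diag(1, −2)·P⁻¹.
Then Q³ = P·diag(1, −8)·P⁻¹ = [[2, 8], [1, 8]] · [[1, −1], [1, −2]] = [[10, −18], [9, −17]].

[[10, −18], [9, −17]]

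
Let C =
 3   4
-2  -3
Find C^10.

C² = I (check: tr C = 0 and det C = -1), so C^10 = I since 10 is even.

[[1, 0], [0, 1]]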